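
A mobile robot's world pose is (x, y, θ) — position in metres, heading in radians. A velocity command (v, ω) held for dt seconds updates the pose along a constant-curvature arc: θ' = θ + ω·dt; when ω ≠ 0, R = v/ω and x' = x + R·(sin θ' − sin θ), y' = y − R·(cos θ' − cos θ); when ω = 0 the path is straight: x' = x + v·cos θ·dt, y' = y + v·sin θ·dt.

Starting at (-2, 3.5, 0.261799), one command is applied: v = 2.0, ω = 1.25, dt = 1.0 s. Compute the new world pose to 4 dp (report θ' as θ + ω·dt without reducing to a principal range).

θ' = 0.2618 + 1.25·1.0 = 1.5118
R = v/ω = 2.0/1.25 = 1.6000
x' = -2 + 1.6000·(sin 1.5118 − sin 0.2618) = -0.8169
y' = 3.5 − 1.6000·(cos 1.5118 − cos 0.2618) = 4.9511

(-0.8169, 4.9511, 1.5118)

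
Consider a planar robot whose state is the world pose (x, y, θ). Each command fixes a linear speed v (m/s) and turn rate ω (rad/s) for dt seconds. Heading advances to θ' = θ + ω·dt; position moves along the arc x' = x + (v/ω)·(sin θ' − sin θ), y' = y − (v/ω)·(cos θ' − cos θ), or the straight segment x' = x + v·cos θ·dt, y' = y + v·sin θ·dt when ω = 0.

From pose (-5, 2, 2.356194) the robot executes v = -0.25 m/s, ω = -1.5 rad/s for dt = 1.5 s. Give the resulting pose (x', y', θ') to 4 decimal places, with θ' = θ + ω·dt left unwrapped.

(-5.1002, 1.7164, 0.1062)

θ' = 2.3562 + -1.5·1.5 = 0.1062
R = v/ω = -0.25/-1.5 = 0.1667
x' = -5 + 0.1667·(sin 0.1062 − sin 2.3562) = -5.1002
y' = 2 − 0.1667·(cos 0.1062 − cos 2.3562) = 1.7164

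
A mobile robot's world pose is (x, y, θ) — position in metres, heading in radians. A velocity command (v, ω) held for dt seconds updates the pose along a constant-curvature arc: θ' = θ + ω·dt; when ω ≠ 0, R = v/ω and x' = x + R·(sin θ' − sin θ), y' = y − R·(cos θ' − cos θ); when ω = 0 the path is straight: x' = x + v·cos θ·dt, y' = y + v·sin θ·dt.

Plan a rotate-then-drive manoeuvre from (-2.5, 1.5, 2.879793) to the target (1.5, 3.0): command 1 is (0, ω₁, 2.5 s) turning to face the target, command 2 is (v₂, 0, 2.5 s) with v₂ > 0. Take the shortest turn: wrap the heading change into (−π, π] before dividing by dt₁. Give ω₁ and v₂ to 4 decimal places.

heading to target = atan2(3−1.5, 1.5−-2.5) = 0.3588
Δθ = wrap(0.3588 − 2.8798) = -2.5210; ω₁ = Δθ/dt₁ = -1.0084
distance = √((1.5−-2.5)² + (3−1.5)²) = 4.2720; v₂ = distance/dt₂ = 1.7088

ω₁ = -1.0084, v₂ = 1.7088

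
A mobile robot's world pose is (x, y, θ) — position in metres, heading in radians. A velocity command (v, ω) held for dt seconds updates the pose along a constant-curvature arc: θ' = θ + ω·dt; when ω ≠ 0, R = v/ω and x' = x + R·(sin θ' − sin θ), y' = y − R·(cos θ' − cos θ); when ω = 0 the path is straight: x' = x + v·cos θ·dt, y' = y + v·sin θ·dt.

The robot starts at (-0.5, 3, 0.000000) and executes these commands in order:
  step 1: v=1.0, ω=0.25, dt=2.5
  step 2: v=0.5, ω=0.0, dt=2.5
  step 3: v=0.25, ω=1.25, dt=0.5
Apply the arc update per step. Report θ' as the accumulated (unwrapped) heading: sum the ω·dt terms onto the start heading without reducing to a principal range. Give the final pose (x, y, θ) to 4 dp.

step 1: θ'=0.6250 (R=4.0000) → pose (1.8404, 3.7561, 0.6250)
step 2: θ'=0.6250 (straight) → pose (2.8541, 4.4875, 0.6250)
step 3: θ'=1.2500 (R=0.2000) → pose (2.9269, 4.5866, 1.2500)

(2.9269, 4.5866, 1.2500)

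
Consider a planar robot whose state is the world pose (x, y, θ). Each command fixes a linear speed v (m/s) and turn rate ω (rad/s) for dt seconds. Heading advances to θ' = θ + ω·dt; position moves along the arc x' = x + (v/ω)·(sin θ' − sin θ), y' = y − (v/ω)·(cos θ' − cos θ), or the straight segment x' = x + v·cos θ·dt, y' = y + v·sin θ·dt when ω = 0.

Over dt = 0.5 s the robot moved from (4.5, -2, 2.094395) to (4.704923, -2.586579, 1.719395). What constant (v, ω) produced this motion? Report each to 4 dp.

Δθ = 1.719395 − 2.094395 = -0.375000
ω = Δθ/dt = -0.375000/0.5 = -0.7500
R = −Δy/(cos θ' − cos θ) = 1.6667
v = R·ω = 1.6667·-0.7500 = -1.2500

v = -1.2500, ω = -0.7500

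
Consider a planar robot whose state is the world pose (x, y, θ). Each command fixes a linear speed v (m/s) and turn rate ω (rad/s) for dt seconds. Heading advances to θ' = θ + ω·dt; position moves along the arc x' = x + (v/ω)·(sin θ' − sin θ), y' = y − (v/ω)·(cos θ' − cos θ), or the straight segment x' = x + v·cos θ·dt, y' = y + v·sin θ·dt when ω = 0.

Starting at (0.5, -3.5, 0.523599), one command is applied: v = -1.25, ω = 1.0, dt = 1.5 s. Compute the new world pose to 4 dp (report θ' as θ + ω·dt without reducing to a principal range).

θ' = 0.5236 + 1.0·1.5 = 2.0236
R = v/ω = -1.25/1.0 = -1.2500
x' = 0.5 + -1.2500·(sin 2.0236 − sin 0.5236) = 0.0010
y' = -3.5 − -1.2500·(cos 2.0236 − cos 0.5236) = -5.1294

(0.0010, -5.1294, 2.0236)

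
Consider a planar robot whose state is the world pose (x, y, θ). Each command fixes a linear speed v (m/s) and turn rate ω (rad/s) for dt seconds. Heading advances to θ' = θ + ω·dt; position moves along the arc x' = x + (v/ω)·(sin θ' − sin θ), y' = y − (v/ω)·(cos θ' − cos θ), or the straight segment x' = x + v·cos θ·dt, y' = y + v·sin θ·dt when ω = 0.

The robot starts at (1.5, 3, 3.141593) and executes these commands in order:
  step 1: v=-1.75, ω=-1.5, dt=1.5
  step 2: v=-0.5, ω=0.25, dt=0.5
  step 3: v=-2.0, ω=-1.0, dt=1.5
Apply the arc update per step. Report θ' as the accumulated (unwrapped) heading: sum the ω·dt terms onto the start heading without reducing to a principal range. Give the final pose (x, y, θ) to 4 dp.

(-0.3670, 0.1783, -0.4834)

step 1: θ'=0.8916 (R=1.1667) → pose (2.4078, 1.1005, 0.8916)
step 2: θ'=1.0166 (R=-2.0000) → pose (2.2633, 0.8966, 1.0166)
step 3: θ'=-0.4834 (R=2.0000) → pose (-0.3670, 0.1783, -0.4834)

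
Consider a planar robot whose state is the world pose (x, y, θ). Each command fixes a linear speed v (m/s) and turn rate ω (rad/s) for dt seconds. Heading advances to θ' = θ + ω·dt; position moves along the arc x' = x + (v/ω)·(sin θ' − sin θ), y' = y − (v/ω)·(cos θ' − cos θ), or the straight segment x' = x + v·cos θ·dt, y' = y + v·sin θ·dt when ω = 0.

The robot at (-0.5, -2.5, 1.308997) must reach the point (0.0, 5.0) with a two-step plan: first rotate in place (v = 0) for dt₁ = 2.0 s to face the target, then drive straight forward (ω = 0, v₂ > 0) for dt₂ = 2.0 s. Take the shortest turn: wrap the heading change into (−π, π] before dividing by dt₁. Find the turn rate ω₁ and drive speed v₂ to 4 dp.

heading to target = atan2(5−-2.5, 0−-0.5) = 1.5042
Δθ = wrap(1.5042 − 1.3090) = 0.1952; ω₁ = Δθ/dt₁ = 0.0976
distance = √((0−-0.5)² + (5−-2.5)²) = 7.5166; v₂ = distance/dt₂ = 3.7583

ω₁ = 0.0976, v₂ = 3.7583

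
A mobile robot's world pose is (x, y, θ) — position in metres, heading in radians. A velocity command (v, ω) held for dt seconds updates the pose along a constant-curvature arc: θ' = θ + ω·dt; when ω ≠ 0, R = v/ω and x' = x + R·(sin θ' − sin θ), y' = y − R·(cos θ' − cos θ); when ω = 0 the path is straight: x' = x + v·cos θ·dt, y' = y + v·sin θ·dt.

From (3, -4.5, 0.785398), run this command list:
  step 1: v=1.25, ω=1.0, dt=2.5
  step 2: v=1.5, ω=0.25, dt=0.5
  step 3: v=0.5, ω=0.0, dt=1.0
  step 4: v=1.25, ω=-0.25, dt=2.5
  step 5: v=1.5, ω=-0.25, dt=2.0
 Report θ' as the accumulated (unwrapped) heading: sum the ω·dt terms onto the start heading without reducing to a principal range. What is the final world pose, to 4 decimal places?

step 1: θ'=3.2854 (R=1.2500) → pose (1.9370, -2.3790, 3.2854)
step 2: θ'=3.4104 (R=6.0000) → pose (1.2034, -2.5326, 3.4104)
step 3: θ'=3.4104 (straight) → pose (0.7213, -2.6653, 3.4104)
step 4: θ'=2.7854 (R=-5.0000) → pose (-2.3501, -2.5311, 2.7854)
step 5: θ'=2.2854 (R=-6.0000) → pose (-4.7900, -0.8396, 2.2854)

(-4.7900, -0.8396, 2.2854)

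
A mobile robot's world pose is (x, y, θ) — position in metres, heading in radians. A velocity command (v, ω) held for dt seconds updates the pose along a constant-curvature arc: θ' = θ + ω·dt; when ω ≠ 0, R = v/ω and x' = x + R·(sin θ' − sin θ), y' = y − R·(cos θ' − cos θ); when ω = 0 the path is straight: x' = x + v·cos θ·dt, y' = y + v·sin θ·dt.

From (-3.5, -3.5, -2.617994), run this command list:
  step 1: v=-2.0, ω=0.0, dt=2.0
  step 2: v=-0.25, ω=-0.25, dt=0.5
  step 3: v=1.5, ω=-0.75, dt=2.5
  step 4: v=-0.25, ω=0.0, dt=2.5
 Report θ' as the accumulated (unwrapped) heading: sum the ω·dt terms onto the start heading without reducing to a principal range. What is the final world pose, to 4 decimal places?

step 1: θ'=-2.6180 (straight) → pose (-0.0359, -1.5000, -2.6180)
step 2: θ'=-2.7430 (R=1.0000) → pose (0.0760, -1.4444, -2.7430)
step 3: θ'=-4.6180 (R=-2.0000) → pose (-2.6914, 0.2103, -4.6180)
step 4: θ'=-4.6180 (straight) → pose (-2.6325, -0.4119, -4.6180)

(-2.6325, -0.4119, -4.6180)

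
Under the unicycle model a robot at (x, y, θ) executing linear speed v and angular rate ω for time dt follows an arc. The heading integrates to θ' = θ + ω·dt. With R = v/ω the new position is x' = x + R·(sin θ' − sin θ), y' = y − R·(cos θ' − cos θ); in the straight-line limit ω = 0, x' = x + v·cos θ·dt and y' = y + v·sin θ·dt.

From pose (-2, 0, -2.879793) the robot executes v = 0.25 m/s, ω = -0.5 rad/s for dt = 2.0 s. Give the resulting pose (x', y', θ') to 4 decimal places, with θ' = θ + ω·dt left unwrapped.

(-2.4659, 0.1131, -3.8798)

θ' = -2.8798 + -0.5·2.0 = -3.8798
R = v/ω = 0.25/-0.5 = -0.5000
x' = -2 + -0.5000·(sin -3.8798 − sin -2.8798) = -2.4659
y' = 0 − -0.5000·(cos -3.8798 − cos -2.8798) = 0.1131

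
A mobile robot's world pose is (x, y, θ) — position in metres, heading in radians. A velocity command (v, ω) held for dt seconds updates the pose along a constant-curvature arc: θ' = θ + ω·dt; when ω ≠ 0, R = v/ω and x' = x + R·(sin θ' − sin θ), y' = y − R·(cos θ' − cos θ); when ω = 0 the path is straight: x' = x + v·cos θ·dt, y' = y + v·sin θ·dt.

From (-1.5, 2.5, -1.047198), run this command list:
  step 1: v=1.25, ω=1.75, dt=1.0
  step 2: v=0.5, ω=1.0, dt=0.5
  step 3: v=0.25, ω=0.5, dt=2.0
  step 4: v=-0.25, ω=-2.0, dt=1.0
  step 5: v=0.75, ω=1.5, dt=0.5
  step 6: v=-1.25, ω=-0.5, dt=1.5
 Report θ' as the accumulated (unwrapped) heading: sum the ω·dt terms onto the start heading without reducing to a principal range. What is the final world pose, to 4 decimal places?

step 1: θ'=0.7028 (R=0.7143) → pose (-0.4197, 2.3121, 0.7028)
step 2: θ'=1.2028 (R=0.5000) → pose (-0.2764, 2.5138, 1.2028)
step 3: θ'=2.2028 (R=0.5000) → pose (-0.3395, 2.9890, 2.2028)
step 4: θ'=0.2028 (R=0.1250) → pose (-0.4152, 2.7927, 0.2028)
step 5: θ'=0.9528 (R=0.5000) → pose (-0.1083, 2.9928, 0.9528)
step 6: θ'=0.2028 (R=2.5000) → pose (-1.6424, 1.9925, 0.2028)

(-1.6424, 1.9925, 0.2028)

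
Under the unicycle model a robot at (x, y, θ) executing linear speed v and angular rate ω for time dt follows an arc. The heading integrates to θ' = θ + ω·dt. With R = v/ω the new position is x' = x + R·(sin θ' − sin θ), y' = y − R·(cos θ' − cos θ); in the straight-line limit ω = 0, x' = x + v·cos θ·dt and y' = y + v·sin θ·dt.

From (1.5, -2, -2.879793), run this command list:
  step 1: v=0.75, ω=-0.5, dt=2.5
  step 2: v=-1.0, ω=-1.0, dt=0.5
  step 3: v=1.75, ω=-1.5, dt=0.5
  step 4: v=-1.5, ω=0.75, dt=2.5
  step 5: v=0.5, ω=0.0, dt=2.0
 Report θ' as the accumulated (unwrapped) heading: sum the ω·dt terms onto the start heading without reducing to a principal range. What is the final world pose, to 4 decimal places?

(0.1927, -3.7779, -3.5048)

step 1: θ'=-4.1298 (R=-1.5000) → pose (-0.1408, -1.3764, -4.1298)
step 2: θ'=-4.6298 (R=1.0000) → pose (0.0208, -1.8441, -4.6298)
step 3: θ'=-5.3798 (R=-1.1667) → pose (0.2671, -1.0257, -5.3798)
step 4: θ'=-3.5048 (R=-2.0000) → pose (1.1274, -4.1332, -3.5048)
step 5: θ'=-3.5048 (straight) → pose (0.1927, -3.7779, -3.5048)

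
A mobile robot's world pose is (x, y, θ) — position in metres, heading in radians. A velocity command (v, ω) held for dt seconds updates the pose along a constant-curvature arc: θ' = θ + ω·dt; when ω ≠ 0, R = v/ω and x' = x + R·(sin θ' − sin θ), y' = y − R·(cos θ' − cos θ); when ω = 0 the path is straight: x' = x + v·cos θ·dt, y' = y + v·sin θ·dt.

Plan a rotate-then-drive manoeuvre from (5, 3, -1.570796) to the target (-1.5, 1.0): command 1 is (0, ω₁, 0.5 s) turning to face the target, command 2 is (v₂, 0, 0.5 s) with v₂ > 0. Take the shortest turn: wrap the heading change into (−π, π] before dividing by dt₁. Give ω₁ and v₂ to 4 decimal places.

heading to target = atan2(1−3, -1.5−5) = -2.8431
Δθ = wrap(-2.8431 − -1.5708) = -1.2723; ω₁ = Δθ/dt₁ = -2.5446
distance = √((-1.5−5)² + (1−3)²) = 6.8007; v₂ = distance/dt₂ = 13.6015

ω₁ = -2.5446, v₂ = 13.6015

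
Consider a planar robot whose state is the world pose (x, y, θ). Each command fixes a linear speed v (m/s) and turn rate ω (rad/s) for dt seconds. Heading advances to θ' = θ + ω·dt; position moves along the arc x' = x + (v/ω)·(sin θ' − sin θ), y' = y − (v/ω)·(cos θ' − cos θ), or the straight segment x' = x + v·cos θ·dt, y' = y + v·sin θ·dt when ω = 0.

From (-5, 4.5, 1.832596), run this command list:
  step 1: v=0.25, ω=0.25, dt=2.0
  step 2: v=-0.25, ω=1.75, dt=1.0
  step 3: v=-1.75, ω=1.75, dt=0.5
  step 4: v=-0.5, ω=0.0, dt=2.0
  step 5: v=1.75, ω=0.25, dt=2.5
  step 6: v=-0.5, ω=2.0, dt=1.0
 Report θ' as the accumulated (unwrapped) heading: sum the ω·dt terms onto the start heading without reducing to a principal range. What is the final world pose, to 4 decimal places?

step 1: θ'=2.3326 (R=1.0000) → pose (-5.2423, 4.9314, 2.3326)
step 2: θ'=4.0826 (R=-0.1429) → pose (-5.0235, 4.9459, 4.0826)
step 3: θ'=4.9576 (R=-1.0000) → pose (-4.8616, 5.7776, 4.9576)
step 4: θ'=4.9576 (straight) → pose (-5.1043, 6.7477, 4.9576)
step 5: θ'=5.5826 (R=7.0000) → pose (-2.8264, 3.0958, 5.5826)
step 6: θ'=7.5826 (R=-0.2500) → pose (-3.2284, 2.9717, 7.5826)

(-3.2284, 2.9717, 7.5826)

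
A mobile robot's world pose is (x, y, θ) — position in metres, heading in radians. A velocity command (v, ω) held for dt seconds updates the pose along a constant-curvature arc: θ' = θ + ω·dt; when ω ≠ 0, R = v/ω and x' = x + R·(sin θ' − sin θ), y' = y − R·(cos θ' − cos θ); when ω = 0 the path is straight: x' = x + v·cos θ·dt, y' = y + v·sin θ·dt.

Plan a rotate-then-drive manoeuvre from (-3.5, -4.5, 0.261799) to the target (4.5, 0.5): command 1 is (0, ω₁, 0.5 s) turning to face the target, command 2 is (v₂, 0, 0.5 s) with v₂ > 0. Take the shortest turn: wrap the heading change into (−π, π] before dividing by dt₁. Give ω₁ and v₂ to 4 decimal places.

ω₁ = 0.5936, v₂ = 18.8680

heading to target = atan2(0.5−-4.5, 4.5−-3.5) = 0.5586
Δθ = wrap(0.5586 − 0.2618) = 0.2968; ω₁ = Δθ/dt₁ = 0.5936
distance = √((4.5−-3.5)² + (0.5−-4.5)²) = 9.4340; v₂ = distance/dt₂ = 18.8680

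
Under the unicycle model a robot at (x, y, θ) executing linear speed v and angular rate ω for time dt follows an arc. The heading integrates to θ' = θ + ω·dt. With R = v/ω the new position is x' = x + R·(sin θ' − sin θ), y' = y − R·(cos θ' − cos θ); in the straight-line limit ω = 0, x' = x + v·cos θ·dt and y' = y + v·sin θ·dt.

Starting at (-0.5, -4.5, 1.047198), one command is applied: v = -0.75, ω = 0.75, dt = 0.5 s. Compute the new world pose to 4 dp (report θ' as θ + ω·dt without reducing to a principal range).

(-0.6230, -4.8519, 1.4222)

θ' = 1.0472 + 0.75·0.5 = 1.4222
R = v/ω = -0.75/0.75 = -1.0000
x' = -0.5 + -1.0000·(sin 1.4222 − sin 1.0472) = -0.6230
y' = -4.5 − -1.0000·(cos 1.4222 − cos 1.0472) = -4.8519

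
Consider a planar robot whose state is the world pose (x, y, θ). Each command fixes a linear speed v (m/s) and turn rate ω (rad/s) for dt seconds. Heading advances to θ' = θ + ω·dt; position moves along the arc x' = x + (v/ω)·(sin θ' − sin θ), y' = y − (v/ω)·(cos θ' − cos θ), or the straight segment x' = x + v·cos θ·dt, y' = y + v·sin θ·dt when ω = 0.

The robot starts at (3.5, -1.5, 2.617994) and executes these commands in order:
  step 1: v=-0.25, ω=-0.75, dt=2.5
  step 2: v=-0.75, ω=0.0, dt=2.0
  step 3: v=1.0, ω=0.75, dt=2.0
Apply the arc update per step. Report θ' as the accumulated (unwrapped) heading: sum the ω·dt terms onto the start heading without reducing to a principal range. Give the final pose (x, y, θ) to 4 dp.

step 1: θ'=0.7430 (R=0.3333) → pose (3.5588, -2.0342, 0.7430)
step 2: θ'=0.7430 (straight) → pose (2.4542, -3.0489, 0.7430)
step 3: θ'=2.2430 (R=1.3333) → pose (2.5954, -1.2367, 2.2430)

(2.5954, -1.2367, 2.2430)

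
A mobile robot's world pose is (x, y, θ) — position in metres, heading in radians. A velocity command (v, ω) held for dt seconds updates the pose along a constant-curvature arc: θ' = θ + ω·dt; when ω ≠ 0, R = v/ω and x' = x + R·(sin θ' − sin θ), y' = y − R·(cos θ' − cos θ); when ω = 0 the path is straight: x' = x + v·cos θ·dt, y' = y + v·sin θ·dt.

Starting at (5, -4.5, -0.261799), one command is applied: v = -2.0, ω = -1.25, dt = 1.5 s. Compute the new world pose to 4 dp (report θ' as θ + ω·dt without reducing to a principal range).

(4.0636, -2.0965, -2.1368)

θ' = -0.2618 + -1.25·1.5 = -2.1368
R = v/ω = -2.0/-1.25 = 1.6000
x' = 5 + 1.6000·(sin -2.1368 − sin -0.2618) = 4.0636
y' = -4.5 − 1.6000·(cos -2.1368 − cos -0.2618) = -2.0965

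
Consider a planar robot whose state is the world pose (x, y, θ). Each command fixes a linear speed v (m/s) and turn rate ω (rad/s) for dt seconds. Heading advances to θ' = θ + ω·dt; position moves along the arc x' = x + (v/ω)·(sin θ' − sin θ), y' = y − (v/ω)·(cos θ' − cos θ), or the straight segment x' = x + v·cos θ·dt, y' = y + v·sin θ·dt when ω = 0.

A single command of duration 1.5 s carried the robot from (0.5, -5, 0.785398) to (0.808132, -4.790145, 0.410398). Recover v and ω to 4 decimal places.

Δθ = 0.410398 − 0.785398 = -0.375000
ω = Δθ/dt = -0.375000/1.5 = -0.2500
R = Δx/(sin θ' − sin θ) = -1.0000
v = R·ω = -1.0000·-0.2500 = 0.2500

v = 0.2500, ω = -0.2500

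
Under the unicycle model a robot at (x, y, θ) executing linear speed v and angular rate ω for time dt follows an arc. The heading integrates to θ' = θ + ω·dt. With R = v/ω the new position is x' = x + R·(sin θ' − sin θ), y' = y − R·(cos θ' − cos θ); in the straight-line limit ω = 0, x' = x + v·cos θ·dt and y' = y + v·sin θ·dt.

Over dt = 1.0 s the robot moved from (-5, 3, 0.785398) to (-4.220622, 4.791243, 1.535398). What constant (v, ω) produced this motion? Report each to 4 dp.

Δθ = 1.535398 − 0.785398 = 0.750000
ω = Δθ/dt = 0.750000/1.0 = 0.7500
R = −Δy/(cos θ' − cos θ) = 2.6667
v = R·ω = 2.6667·0.7500 = 2.0000

v = 2.0000, ω = 0.7500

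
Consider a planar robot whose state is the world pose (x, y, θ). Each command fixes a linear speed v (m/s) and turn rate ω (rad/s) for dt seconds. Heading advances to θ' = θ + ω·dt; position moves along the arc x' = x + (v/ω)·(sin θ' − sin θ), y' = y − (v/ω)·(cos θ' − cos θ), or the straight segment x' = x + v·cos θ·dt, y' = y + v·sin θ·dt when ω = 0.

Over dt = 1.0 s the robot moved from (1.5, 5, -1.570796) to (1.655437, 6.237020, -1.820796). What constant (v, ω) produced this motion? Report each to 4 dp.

v = -1.2500, ω = -0.2500

Δθ = -1.820796 − -1.570796 = -0.250000
ω = Δθ/dt = -0.250000/1.0 = -0.2500
R = −Δy/(cos θ' − cos θ) = 5.0000
v = R·ω = 5.0000·-0.2500 = -1.2500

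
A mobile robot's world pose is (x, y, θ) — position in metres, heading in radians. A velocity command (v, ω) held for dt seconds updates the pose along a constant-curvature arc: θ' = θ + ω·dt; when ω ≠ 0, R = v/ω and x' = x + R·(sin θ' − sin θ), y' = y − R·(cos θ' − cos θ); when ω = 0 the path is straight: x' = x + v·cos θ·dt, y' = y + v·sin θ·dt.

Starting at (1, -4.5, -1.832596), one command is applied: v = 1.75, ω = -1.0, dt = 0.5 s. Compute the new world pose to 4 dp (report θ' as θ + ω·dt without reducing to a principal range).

(0.5759, -5.2550, -2.3326)

θ' = -1.8326 + -1.0·0.5 = -2.3326
R = v/ω = 1.75/-1.0 = -1.7500
x' = 1 + -1.7500·(sin -2.3326 − sin -1.8326) = 0.5759
y' = -4.5 − -1.7500·(cos -2.3326 − cos -1.8326) = -5.2550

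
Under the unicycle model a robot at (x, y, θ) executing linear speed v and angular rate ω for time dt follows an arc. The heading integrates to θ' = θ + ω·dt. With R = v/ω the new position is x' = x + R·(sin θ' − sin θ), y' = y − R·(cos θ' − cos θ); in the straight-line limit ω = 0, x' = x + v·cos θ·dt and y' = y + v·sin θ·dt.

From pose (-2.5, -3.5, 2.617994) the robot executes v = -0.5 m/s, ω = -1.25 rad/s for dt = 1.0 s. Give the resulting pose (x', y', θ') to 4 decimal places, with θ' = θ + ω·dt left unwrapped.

θ' = 2.6180 + -1.25·1.0 = 1.3680
R = v/ω = -0.5/-1.25 = 0.4000
x' = -2.5 + 0.4000·(sin 1.3680 − sin 2.6180) = -2.3082
y' = -3.5 − 0.4000·(cos 1.3680 − cos 2.6180) = -3.9270

(-2.3082, -3.9270, 1.3680)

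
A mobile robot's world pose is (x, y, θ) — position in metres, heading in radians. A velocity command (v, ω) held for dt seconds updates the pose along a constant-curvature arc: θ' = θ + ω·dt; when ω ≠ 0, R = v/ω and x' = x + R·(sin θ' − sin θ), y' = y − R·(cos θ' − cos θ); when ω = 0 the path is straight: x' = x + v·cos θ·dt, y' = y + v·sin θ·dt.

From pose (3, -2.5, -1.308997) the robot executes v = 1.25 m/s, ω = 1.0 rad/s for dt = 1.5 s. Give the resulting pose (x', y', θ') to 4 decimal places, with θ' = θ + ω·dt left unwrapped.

(4.4447, -3.4037, 0.1910)

θ' = -1.3090 + 1.0·1.5 = 0.1910
R = v/ω = 1.25/1.0 = 1.2500
x' = 3 + 1.2500·(sin 0.1910 − sin -1.3090) = 4.4447
y' = -2.5 − 1.2500·(cos 0.1910 − cos -1.3090) = -3.4037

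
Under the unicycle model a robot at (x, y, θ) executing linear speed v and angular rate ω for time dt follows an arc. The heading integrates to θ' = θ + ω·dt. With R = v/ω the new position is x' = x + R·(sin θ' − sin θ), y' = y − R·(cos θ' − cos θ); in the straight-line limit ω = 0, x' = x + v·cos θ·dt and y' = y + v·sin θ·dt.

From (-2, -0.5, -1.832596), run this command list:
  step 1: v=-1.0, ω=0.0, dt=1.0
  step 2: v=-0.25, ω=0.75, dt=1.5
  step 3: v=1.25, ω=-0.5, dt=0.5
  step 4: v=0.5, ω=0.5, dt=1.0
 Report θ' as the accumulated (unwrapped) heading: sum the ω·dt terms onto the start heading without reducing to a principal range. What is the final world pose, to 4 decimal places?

step 1: θ'=-1.8326 (straight) → pose (-1.7412, 0.4659, -1.8326)
step 2: θ'=-0.7076 (R=-0.3333) → pose (-1.8465, 0.8055, -0.7076)
step 3: θ'=-0.9576 (R=-2.5000) → pose (-1.4270, 0.3444, -0.9576)
step 4: θ'=-0.4576 (R=1.0000) → pose (-1.0510, 0.0228, -0.4576)

(-1.0510, 0.0228, -0.4576)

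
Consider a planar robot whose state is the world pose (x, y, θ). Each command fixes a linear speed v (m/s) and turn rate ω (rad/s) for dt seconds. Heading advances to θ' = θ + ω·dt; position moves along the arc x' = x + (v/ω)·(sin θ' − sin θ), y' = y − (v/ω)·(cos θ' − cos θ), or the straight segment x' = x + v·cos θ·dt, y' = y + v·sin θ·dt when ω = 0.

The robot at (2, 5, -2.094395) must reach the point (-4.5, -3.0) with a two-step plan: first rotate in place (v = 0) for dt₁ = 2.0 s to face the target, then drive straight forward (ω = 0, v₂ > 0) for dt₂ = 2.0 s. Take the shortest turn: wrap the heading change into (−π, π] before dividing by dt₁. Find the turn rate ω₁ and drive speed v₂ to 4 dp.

heading to target = atan2(-3−5, -4.5−2) = -2.2531
Δθ = wrap(-2.2531 − -2.0944) = -0.1587; ω₁ = Δθ/dt₁ = -0.0794
distance = √((-4.5−2)² + (-3−5)²) = 10.3078; v₂ = distance/dt₂ = 5.1539

ω₁ = -0.0794, v₂ = 5.1539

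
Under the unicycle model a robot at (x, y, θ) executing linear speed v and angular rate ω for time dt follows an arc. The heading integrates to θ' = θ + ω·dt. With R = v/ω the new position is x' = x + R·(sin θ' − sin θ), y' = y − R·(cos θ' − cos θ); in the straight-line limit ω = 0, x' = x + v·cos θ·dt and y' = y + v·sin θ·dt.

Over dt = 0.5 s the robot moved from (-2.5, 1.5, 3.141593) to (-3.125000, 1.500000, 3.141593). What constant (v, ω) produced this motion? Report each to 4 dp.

v = 1.2500, ω = 0.0000

Δθ = 3.141593 − 3.141593 = 0.000000
ω = Δθ/dt = 0.000000/0.5 = 0.0000
ω = 0 → v = (Δx·cos θ + Δy·sin θ)/dt = 1.2500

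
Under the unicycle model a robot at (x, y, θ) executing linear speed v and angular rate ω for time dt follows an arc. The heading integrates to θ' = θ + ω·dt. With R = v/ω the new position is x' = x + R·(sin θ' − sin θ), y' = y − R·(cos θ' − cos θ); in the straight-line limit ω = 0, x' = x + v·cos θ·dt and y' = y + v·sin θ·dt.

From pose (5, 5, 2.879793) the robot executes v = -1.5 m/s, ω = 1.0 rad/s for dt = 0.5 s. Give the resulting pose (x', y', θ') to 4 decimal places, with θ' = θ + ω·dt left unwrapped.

θ' = 2.8798 + 1.0·0.5 = 3.3798
R = v/ω = -1.5/1.0 = -1.5000
x' = 5 + -1.5000·(sin 3.3798 − sin 2.8798) = 5.7422
y' = 5 − -1.5000·(cos 3.3798 − cos 2.8798) = 4.9912

(5.7422, 4.9912, 3.3798)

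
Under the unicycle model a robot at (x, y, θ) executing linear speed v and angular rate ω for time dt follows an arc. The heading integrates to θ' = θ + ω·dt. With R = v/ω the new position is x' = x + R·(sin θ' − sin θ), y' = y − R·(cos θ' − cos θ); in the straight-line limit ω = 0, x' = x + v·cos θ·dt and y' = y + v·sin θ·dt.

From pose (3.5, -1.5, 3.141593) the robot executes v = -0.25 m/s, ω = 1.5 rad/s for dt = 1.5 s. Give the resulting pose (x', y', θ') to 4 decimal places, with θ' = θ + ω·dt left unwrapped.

(3.6297, -1.2286, 5.3916)

θ' = 3.1416 + 1.5·1.5 = 5.3916
R = v/ω = -0.25/1.5 = -0.1667
x' = 3.5 + -0.1667·(sin 5.3916 − sin 3.1416) = 3.6297
y' = -1.5 − -0.1667·(cos 5.3916 − cos 3.1416) = -1.2286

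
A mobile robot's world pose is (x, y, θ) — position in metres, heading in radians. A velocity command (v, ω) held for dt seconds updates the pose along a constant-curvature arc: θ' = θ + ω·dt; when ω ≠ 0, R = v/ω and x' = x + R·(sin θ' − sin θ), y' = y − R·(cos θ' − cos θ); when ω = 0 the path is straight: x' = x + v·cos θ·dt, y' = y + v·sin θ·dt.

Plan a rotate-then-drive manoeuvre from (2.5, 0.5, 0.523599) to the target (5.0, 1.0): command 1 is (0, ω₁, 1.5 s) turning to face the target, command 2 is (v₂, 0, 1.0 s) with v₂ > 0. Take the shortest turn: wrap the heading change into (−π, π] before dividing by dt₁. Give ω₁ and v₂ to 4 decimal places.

ω₁ = -0.2175, v₂ = 2.5495

heading to target = atan2(1−0.5, 5−2.5) = 0.1974
Δθ = wrap(0.1974 − 0.5236) = -0.3262; ω₁ = Δθ/dt₁ = -0.2175
distance = √((5−2.5)² + (1−0.5)²) = 2.5495; v₂ = distance/dt₂ = 2.5495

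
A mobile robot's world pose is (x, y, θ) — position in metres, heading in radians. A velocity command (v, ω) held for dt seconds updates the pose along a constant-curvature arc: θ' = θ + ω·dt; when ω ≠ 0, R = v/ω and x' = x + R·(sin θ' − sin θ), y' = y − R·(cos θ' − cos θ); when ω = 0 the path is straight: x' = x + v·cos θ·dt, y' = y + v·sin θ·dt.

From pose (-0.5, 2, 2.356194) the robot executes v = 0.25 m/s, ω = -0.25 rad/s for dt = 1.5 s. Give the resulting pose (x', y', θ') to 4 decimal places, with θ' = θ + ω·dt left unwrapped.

(-0.7099, 2.3081, 1.9812)

θ' = 2.3562 + -0.25·1.5 = 1.9812
R = v/ω = 0.25/-0.25 = -1.0000
x' = -0.5 + -1.0000·(sin 1.9812 − sin 2.3562) = -0.7099
y' = 2 − -1.0000·(cos 1.9812 − cos 2.3562) = 2.3081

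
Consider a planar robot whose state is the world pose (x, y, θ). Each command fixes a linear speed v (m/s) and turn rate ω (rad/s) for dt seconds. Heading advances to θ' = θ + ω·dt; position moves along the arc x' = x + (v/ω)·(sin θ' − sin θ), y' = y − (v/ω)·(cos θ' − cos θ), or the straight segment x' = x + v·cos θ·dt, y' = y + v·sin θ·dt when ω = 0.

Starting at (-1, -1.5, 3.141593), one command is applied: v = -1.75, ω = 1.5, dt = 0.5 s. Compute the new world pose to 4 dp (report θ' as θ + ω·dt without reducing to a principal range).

(-0.2048, -1.1870, 3.8916)

θ' = 3.1416 + 1.5·0.5 = 3.8916
R = v/ω = -1.75/1.5 = -1.1667
x' = -1 + -1.1667·(sin 3.8916 − sin 3.1416) = -0.2048
y' = -1.5 − -1.1667·(cos 3.8916 − cos 3.1416) = -1.1870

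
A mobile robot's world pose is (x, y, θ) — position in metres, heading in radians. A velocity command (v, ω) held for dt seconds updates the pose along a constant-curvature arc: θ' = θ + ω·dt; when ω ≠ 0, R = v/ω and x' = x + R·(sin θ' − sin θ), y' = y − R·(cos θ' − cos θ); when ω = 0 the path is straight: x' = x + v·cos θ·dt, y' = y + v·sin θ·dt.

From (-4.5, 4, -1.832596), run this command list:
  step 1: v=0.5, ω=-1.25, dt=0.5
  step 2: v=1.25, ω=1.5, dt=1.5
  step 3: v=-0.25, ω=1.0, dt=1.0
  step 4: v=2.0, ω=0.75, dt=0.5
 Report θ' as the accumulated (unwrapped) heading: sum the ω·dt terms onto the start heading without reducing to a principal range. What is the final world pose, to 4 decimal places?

step 1: θ'=-2.4576 (R=-0.4000) → pose (-4.6336, 3.7935, -2.4576)
step 2: θ'=-0.2076 (R=0.8333) → pose (-4.2788, 2.3322, -0.2076)
step 3: θ'=0.7924 (R=-0.2500) → pose (-4.5083, 2.2631, 0.7924)
step 4: θ'=1.1674 (R=2.6667) → pose (-3.9545, 3.0887, 1.1674)

(-3.9545, 3.0887, 1.1674)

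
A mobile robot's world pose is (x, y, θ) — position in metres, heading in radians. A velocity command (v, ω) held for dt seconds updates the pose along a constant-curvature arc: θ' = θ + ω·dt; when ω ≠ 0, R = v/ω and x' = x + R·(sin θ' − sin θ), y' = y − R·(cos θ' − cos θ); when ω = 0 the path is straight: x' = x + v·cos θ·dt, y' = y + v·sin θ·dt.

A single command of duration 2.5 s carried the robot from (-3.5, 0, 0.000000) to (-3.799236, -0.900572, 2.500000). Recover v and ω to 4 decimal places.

Δθ = 2.500000 − 0.000000 = 2.500000
ω = Δθ/dt = 2.500000/2.5 = 1.0000
R = −Δy/(cos θ' − cos θ) = -0.5000
v = R·ω = -0.5000·1.0000 = -0.5000

v = -0.5000, ω = 1.0000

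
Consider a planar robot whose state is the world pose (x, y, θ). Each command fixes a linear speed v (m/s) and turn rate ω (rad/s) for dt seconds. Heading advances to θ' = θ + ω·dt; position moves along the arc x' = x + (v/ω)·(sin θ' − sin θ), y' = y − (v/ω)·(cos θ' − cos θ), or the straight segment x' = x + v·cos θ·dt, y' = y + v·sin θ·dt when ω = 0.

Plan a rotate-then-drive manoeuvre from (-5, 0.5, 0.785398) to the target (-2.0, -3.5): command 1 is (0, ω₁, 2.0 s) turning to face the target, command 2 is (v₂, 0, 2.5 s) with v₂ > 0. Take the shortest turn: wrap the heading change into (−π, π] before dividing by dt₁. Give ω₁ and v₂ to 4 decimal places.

ω₁ = -0.8563, v₂ = 2.0000

heading to target = atan2(-3.5−0.5, -2−-5) = -0.9273
Δθ = wrap(-0.9273 − 0.7854) = -1.7127; ω₁ = Δθ/dt₁ = -0.8563
distance = √((-2−-5)² + (-3.5−0.5)²) = 5.0000; v₂ = distance/dt₂ = 2.0000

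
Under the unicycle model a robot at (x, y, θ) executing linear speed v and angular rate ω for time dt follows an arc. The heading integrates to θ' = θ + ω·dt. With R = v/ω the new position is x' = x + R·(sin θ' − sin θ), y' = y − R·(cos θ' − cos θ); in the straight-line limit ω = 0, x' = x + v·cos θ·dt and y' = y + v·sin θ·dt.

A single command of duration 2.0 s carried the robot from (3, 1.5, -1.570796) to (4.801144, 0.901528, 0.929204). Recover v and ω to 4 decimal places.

Δθ = 0.929204 − -1.570796 = 2.500000
ω = Δθ/dt = 2.500000/2.0 = 1.2500
R = Δx/(sin θ' − sin θ) = 1.0000
v = R·ω = 1.0000·1.2500 = 1.2500

v = 1.2500, ω = 1.2500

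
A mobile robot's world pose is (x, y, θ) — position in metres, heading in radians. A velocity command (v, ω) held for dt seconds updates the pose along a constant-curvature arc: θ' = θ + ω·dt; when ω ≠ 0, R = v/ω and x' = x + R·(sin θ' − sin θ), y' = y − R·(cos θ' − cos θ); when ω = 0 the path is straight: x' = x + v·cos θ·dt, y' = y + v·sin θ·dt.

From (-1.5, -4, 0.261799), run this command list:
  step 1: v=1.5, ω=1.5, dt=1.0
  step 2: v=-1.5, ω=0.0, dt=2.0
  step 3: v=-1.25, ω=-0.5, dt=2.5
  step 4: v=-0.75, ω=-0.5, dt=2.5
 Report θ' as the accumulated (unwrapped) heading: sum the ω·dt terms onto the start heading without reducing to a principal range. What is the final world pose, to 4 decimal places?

(-3.1817, -8.2457, -0.7382)

step 1: θ'=1.7618 (R=1.0000) → pose (-0.7770, -2.8442, 1.7618)
step 2: θ'=1.7618 (straight) → pose (-0.2075, -5.7897, 1.7618)
step 3: θ'=0.5118 (R=2.5000) → pose (-1.4376, -8.4439, 0.5118)
step 4: θ'=-0.7382 (R=1.5000) → pose (-3.1817, -8.2457, -0.7382)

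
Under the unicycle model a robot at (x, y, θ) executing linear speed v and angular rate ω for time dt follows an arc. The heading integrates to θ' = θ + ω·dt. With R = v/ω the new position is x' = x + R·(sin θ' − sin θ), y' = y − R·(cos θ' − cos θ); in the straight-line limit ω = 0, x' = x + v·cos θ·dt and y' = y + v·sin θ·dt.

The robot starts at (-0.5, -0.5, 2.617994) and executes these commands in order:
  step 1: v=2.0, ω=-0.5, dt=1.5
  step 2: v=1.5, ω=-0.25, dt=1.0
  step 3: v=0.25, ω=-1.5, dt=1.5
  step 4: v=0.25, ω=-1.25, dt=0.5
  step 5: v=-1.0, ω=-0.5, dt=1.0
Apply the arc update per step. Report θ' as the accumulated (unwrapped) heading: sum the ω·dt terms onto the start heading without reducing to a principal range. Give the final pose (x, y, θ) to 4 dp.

step 1: θ'=1.8680 (R=-4.0000) → pose (-2.3246, 1.7927, 1.8680)
step 2: θ'=1.6180 (R=-6.0000) → pose (-2.5810, 3.2667, 1.6180)
step 3: θ'=-0.6320 (R=-0.1667) → pose (-2.3161, 3.4090, -0.6320)
step 4: θ'=-1.2570 (R=-0.2000) → pose (-2.2440, 3.3094, -1.2570)
step 5: θ'=-1.7570 (R=2.0000) → pose (-2.3071, 4.2970, -1.7570)

(-2.3071, 4.2970, -1.7570)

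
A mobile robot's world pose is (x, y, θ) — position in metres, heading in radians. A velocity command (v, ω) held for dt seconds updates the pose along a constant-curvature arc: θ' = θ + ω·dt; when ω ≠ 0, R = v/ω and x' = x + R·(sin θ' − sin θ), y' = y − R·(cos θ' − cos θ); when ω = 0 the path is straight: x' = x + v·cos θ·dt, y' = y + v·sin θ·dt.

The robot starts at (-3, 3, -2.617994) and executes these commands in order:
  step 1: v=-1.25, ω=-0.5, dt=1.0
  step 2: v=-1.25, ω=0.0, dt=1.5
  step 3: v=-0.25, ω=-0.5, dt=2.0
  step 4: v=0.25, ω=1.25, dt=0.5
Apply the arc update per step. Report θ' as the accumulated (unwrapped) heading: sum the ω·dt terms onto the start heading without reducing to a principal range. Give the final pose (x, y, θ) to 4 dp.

(0.3947, 3.2344, -3.4930)

step 1: θ'=-3.1180 (R=2.5000) → pose (-1.8090, 3.3342, -3.1180)
step 2: θ'=-3.1180 (straight) → pose (0.0655, 3.3785, -3.1180)
step 3: θ'=-4.1180 (R=0.5000) → pose (0.4915, 3.1586, -4.1180)
step 4: θ'=-3.4930 (R=0.2000) → pose (0.3947, 3.2344, -3.4930)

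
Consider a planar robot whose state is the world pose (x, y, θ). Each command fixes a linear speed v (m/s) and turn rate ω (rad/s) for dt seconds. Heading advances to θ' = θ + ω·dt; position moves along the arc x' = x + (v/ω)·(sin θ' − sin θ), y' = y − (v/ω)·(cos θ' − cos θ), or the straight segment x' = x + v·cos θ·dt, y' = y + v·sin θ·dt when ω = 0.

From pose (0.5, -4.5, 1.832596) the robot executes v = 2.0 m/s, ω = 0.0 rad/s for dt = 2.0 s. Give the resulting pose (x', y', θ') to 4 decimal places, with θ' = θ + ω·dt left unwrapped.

(-0.5353, -0.6363, 1.8326)

θ' = 1.8326 + 0.0·2.0 = 1.8326
ω = 0 → straight: x' = 0.5 + 2.0·cos(1.8326)·2.0 = -0.5353
y' = -4.5 + 2.0·sin(1.8326)·2.0 = -0.6363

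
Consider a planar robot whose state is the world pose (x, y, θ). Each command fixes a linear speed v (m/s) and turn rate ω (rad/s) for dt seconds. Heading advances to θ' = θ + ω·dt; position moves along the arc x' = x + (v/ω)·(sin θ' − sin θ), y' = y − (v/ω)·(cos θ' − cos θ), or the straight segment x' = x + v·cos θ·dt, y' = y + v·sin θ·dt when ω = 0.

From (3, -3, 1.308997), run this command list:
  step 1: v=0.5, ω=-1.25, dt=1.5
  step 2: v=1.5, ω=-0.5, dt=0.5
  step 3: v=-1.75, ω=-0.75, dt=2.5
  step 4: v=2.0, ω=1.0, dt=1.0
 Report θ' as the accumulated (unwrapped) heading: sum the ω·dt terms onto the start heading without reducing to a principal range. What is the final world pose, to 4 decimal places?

(3.7462, -1.1041, -1.6910)

step 1: θ'=-0.5660 (R=-0.4000) → pose (3.6009, -2.7659, -0.5660)
step 2: θ'=-0.8160 (R=-3.0000) → pose (4.1773, -3.2426, -0.8160)
step 3: θ'=-2.6910 (R=2.3333) → pose (4.8608, 0.4565, -2.6910)
step 4: θ'=-1.6910 (R=2.0000) → pose (3.7462, -1.1041, -1.6910)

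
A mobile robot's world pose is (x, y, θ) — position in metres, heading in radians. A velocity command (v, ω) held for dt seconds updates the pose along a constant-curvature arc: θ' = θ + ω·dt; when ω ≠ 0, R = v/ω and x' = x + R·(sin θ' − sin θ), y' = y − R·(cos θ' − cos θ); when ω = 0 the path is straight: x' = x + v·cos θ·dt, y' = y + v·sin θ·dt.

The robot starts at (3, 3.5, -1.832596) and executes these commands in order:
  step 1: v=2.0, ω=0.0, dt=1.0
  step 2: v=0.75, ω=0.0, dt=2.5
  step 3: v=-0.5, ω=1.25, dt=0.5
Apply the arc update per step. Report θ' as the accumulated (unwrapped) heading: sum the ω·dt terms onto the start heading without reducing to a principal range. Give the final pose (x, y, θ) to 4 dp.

(1.9846, 0.0027, -1.2076)

step 1: θ'=-1.8326 (straight) → pose (2.4824, 1.5681, -1.8326)
step 2: θ'=-1.8326 (straight) → pose (1.9971, -0.2430, -1.8326)
step 3: θ'=-1.2076 (R=-0.4000) → pose (1.9846, 0.0027, -1.2076)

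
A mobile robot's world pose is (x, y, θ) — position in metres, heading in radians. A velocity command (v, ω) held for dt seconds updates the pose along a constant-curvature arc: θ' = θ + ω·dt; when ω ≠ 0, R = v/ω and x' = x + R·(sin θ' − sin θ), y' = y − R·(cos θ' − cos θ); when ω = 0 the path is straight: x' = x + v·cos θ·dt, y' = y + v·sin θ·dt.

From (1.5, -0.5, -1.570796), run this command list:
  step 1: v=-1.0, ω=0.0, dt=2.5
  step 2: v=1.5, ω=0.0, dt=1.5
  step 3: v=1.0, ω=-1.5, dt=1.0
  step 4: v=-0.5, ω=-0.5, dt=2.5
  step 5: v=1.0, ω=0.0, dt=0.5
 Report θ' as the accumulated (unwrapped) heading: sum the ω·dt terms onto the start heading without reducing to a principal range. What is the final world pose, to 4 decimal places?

step 1: θ'=-1.5708 (straight) → pose (1.5000, 2.0000, -1.5708)
step 2: θ'=-1.5708 (straight) → pose (1.5000, -0.2500, -1.5708)
step 3: θ'=-3.0708 (R=-0.6667) → pose (0.8805, -0.9150, -3.0708)
step 4: θ'=-4.3208 (R=1.0000) → pose (1.8755, -1.5308, -4.3208)
step 5: θ'=-4.3208 (straight) → pose (1.6847, -1.0687, -4.3208)

(1.6847, -1.0687, -4.3208)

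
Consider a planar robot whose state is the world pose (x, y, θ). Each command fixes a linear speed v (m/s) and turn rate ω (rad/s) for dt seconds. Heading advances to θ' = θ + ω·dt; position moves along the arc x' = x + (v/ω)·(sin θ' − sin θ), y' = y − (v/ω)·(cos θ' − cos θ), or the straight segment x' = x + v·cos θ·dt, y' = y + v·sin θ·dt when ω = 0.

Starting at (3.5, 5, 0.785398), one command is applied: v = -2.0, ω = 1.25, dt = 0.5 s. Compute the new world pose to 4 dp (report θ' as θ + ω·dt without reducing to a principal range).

θ' = 0.7854 + 1.25·0.5 = 1.4104
R = v/ω = -2.0/1.25 = -1.6000
x' = 3.5 + -1.6000·(sin 1.4104 − sin 0.7854) = 3.0519
y' = 5 − -1.6000·(cos 1.4104 − cos 0.7854) = 4.1242

(3.0519, 4.1242, 1.4104)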